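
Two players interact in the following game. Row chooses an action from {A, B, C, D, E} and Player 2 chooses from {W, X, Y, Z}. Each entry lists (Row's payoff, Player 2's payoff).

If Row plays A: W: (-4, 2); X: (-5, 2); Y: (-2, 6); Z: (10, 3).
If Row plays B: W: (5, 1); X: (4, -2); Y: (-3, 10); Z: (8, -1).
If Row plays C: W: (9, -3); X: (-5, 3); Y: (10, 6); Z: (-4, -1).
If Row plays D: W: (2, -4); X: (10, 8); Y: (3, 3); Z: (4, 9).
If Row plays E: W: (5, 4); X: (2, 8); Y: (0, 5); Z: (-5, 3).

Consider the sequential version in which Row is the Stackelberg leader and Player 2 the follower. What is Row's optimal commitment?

Backward induction with Row moving first.
- A → Player 2 plays Y (best of 2, 2, 6, 3); Row gets -2.
- B → Player 2 plays Y (best of 1, -2, 10, -1); Row gets -3.
- C → Player 2 plays Y (best of -3, 3, 6, -1); Row gets 10.
- D → Player 2 plays Z (best of -4, 8, 3, 9); Row gets 4.
- E → Player 2 plays X (best of 4, 8, 5, 3); Row gets 2.
Maximizing over -2, -3, 10, 4, 2, Row chooses C. Subgame-perfect outcome: (C, Y) with payoffs (10, 6).

C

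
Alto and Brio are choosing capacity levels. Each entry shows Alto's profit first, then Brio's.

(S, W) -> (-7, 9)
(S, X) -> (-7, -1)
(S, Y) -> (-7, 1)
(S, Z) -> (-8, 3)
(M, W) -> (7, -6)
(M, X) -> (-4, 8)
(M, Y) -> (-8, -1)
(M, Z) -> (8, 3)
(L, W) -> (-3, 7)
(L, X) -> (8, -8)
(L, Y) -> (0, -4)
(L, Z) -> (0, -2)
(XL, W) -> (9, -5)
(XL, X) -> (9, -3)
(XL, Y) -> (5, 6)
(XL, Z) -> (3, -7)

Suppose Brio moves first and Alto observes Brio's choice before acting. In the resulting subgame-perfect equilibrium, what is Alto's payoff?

5

Alto best-responds to each possible Brio move:
- W → Alto plays XL (best of -7, 7, -3, 9); Brio gets -5.
- X → Alto plays XL (best of -7, -4, 8, 9); Brio gets -3.
- Y → Alto plays XL (best of -7, -8, 0, 5); Brio gets 6.
- Z → Alto plays M (best of -8, 8, 0, 3); Brio gets 3.
Among -5, -3, 6, 3, the best is 6 at Y. Subgame-perfect outcome: (XL, Y) with payoffs (5, 6).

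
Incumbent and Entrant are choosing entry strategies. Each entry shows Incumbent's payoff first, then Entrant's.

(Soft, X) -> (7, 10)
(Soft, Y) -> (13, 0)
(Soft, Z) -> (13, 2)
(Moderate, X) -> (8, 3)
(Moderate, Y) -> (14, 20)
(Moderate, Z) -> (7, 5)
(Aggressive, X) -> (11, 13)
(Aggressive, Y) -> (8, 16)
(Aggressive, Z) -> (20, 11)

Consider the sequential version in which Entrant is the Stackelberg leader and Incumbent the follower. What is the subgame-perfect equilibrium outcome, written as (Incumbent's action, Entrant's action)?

(Moderate, Y)

Incumbent best-responds to each possible Entrant move:
- X: BR = Aggressive, leader payoff 13.
- Y: BR = Moderate, leader payoff 20.
- Z: BR = Aggressive, leader payoff 11.
Maximizing over 13, 20, 11, Entrant chooses Y. Subgame-perfect outcome: (Moderate, Y) with payoffs (14, 20).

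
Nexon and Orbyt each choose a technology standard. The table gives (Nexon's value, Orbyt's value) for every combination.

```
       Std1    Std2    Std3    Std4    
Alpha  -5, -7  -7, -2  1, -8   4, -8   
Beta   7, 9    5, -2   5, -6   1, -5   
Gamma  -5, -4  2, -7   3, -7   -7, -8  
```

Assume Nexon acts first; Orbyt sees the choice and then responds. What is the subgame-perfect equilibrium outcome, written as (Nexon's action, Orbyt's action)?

Backward induction with Nexon moving first.
- Alpha → Orbyt plays Std2 (best of -7, -2, -8, -8); Nexon gets -7.
- Beta → Orbyt plays Std1 (best of 9, -2, -6, -5); Nexon gets 7.
- Gamma → Orbyt plays Std1 (best of -4, -7, -7, -8); Nexon gets -5.
Among -7, 7, -5, the best is 7 at Beta. Subgame-perfect outcome: (Beta, Std1) with payoffs (7, 9).

(Beta, Std1)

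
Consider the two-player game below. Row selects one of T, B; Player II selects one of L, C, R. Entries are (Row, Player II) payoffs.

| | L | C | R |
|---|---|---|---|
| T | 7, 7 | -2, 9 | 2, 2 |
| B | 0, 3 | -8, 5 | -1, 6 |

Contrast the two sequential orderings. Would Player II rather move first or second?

first

If Row leads: Player II's best replies are T→C, B→R; Row's induced payoffs -2, -1; outcome (B, R), payoffs (-1, 6).
If Player II leads: Row's best replies are L→T, C→T, R→T; Player II's induced payoffs 7, 9, 2; outcome (T, C), payoffs (-2, 9).
Player II gets 9 moving first and 6 moving second, so Player II prefers to move first.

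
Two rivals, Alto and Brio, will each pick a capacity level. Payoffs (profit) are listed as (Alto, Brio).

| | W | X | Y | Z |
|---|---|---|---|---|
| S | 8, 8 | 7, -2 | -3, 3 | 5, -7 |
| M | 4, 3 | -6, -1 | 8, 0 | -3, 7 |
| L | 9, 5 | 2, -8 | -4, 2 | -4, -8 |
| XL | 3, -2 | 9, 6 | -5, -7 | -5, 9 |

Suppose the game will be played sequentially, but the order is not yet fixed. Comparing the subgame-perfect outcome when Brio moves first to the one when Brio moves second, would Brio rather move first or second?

first

If Alto leads: Brio's best replies are S→W, M→Z, L→W, XL→Z; Alto's induced payoffs 8, -3, 9, -5; outcome (L, W), payoffs (9, 5).
If Brio leads: Alto's best replies are W→L, X→XL, Y→M, Z→S; Brio's induced payoffs 5, 6, 0, -7; outcome (XL, X), payoffs (9, 6).
Brio gets 6 moving first and 5 moving second, so Brio prefers to move first.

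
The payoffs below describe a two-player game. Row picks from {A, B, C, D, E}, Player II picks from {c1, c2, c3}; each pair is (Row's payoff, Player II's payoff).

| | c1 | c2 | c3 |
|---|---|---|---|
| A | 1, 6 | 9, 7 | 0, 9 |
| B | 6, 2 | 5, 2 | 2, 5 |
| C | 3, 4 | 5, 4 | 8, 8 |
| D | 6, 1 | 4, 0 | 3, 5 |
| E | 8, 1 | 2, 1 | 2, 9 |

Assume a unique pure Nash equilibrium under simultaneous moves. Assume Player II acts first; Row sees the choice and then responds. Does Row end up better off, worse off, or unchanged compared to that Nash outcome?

unchanged

Backward induction with Player II moving first.
- c1: Row compares 1, 6, 3, 6, 8 and picks E; Player II would get 1.
- c2: Row compares 9, 5, 5, 4, 2 and picks A; Player II would get 7.
- c3: Row compares 0, 2, 8, 3, 2 and picks C; Player II would get 8.
Among 1, 7, 8, the best is 8 at c3. Subgame-perfect outcome: (C, c3) with payoffs (8, 8).
Under simultaneous play:
Row's best replies: c1→E; c2→A; c3→C.
Player II's best replies: A→c3; B→c3; C→c3; D→c3; E→c3.
The unique mutual best reply is (C, c3), giving (8, 8).
Row earns 8 sequentially versus 8 at the Nash outcome: unchanged.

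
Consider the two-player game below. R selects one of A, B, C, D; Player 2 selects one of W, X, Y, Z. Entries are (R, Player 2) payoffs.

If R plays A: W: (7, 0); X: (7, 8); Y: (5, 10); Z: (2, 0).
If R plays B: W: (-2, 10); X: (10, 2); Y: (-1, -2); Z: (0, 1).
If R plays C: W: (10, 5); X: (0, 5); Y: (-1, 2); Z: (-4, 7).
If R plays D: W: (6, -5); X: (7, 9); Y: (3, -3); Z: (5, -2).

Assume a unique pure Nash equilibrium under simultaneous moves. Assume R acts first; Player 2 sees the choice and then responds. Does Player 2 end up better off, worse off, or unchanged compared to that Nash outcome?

Player 2 best-responds to each possible R move:
- A: Player 2 compares 0, 8, 10, 0 and picks Y; R would get 5.
- B: Player 2 compares 10, 2, -2, 1 and picks W; R would get -2.
- C: Player 2 compares 5, 5, 2, 7 and picks Z; R would get -4.
- D: Player 2 compares -5, 9, -3, -2 and picks X; R would get 7.
R's induced payoffs are 5, -2, -4, 7, so R commits to D. Subgame-perfect outcome: (D, X) with payoffs (7, 9).
Now find the simultaneous Nash equilibrium.
R's best replies: W→C; X→B; Y→A; Z→D.
Player 2's best replies: A→Y; B→W; C→Z; D→X.
The unique mutual best reply is (A, Y), giving (5, 10).
Player 2 earns 9 sequentially versus 10 at the Nash outcome: worse off.

worse off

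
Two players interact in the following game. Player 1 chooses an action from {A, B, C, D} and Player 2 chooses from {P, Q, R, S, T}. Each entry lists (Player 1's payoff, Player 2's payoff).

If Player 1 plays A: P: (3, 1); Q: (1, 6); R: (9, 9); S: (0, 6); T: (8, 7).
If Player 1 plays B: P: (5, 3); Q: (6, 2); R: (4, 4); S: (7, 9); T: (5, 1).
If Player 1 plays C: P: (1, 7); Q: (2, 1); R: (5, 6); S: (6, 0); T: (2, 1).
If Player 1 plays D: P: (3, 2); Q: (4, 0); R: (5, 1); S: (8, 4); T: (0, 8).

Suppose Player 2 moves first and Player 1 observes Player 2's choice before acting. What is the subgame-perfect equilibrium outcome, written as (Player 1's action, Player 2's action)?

(A, R)

Player 1 best-responds to each possible Player 2 move:
- P → Player 1 plays B (best of 3, 5, 1, 3); Player 2 gets 3.
- Q → Player 1 plays B (best of 1, 6, 2, 4); Player 2 gets 2.
- R → Player 1 plays A (best of 9, 4, 5, 5); Player 2 gets 9.
- S → Player 1 plays D (best of 0, 7, 6, 8); Player 2 gets 4.
- T → Player 1 plays A (best of 8, 5, 2, 0); Player 2 gets 7.
Player 2's induced payoffs are 3, 2, 9, 4, 7, so Player 2 commits to R. Subgame-perfect outcome: (A, R) with payoffs (9, 9).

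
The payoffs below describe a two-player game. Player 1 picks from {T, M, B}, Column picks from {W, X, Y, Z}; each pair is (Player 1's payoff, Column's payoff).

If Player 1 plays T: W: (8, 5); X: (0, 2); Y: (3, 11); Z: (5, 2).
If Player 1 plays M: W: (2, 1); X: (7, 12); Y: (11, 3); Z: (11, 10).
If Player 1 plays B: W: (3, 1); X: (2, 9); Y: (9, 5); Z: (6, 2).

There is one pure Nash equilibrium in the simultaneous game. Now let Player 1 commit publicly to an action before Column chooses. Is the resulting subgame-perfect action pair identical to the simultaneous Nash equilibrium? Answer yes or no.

Backward induction with Player 1 moving first.
- T: Column compares 5, 2, 11, 2 and picks Y; Player 1 would get 3.
- M: Column compares 1, 12, 3, 10 and picks X; Player 1 would get 7.
- B: Column compares 1, 9, 5, 2 and picks X; Player 1 would get 2.
Maximizing over 3, 7, 2, Player 1 chooses M. Subgame-perfect outcome: (M, X) with payoffs (7, 12).
Now find the simultaneous Nash equilibrium.
Player 1's best replies: W→T; X→M; Y→M; Z→M.
Column's best replies: T→Y; M→X; B→X.
The unique mutual best reply is (M, X), giving (7, 12).
Sequential outcome (M, X) coincides with the Nash profile (M, X).

yes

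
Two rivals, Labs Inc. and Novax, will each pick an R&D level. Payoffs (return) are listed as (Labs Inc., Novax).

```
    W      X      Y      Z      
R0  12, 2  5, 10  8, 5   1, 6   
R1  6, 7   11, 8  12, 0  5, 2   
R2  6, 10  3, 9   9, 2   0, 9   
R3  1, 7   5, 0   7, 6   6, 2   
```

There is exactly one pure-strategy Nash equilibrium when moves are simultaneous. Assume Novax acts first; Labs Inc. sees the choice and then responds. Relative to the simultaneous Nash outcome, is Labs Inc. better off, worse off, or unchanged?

Work backward from Labs Inc.'s decision.
- W: Labs Inc. compares 12, 6, 6, 1 and picks R0; Novax would get 2.
- X: Labs Inc. compares 5, 11, 3, 5 and picks R1; Novax would get 8.
- Y: Labs Inc. compares 8, 12, 9, 7 and picks R1; Novax would get 0.
- Z: Labs Inc. compares 1, 5, 0, 6 and picks R3; Novax would get 2.
Maximizing over 2, 8, 0, 2, Novax chooses X. Subgame-perfect outcome: (R1, X) with payoffs (11, 8).
Under simultaneous play:
Labs Inc.'s best replies: W→R0; X→R1; Y→R1; Z→R3.
Novax's best replies: R0→X; R1→X; R2→W; R3→W.
Only (R1, X) has each player best-responding; Nash payoffs (11, 8).
Labs Inc. earns 11 sequentially versus 11 at the Nash outcome: unchanged.

unchanged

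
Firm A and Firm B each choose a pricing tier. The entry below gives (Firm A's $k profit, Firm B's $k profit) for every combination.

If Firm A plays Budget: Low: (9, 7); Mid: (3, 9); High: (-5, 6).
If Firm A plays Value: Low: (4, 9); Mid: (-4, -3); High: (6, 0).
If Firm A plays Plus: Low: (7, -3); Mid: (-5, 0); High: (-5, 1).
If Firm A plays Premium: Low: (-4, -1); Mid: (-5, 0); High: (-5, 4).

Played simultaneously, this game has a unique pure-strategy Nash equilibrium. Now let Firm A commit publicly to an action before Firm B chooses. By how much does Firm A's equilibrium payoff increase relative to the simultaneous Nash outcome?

1

Solve by backward induction (Firm A leads).
- Budget → Firm B plays Mid (best of 7, 9, 6); Firm A gets 3.
- Value → Firm B plays Low (best of 9, -3, 0); Firm A gets 4.
- Plus → Firm B plays High (best of -3, 0, 1); Firm A gets -5.
- Premium → Firm B plays High (best of -1, 0, 4); Firm A gets -5.
Among 3, 4, -5, -5, the best is 4 at Value. Subgame-perfect outcome: (Value, Low) with payoffs (4, 9).
Under simultaneous play:
Firm A's best replies: Low→Budget; Mid→Budget; High→Value.
Firm B's best replies: Budget→Mid; Value→Low; Plus→High; Premium→High.
The unique mutual best reply is (Budget, Mid), giving (3, 9).
Firm A's commitment gain: 4 − 3 = 1.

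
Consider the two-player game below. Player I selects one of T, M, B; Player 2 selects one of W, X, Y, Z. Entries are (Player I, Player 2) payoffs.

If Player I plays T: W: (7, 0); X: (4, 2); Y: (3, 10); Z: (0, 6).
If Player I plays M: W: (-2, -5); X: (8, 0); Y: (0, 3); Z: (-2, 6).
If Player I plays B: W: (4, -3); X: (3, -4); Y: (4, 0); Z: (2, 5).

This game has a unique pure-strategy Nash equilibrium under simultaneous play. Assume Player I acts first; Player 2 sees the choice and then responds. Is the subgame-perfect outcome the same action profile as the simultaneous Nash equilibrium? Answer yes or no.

no

Backward induction with Player I moving first.
- T: Player 2 compares 0, 2, 10, 6 and picks Y; Player I would get 3.
- M: Player 2 compares -5, 0, 3, 6 and picks Z; Player I would get -2.
- B: Player 2 compares -3, -4, 0, 5 and picks Z; Player I would get 2.
Player I's induced payoffs are 3, -2, 2, so Player I commits to T. Subgame-perfect outcome: (T, Y) with payoffs (3, 10).
Now find the simultaneous Nash equilibrium.
Player I's best replies: W→T; X→M; Y→B; Z→B.
Player 2's best replies: T→Y; M→Z; B→Z.
The unique mutual best reply is (B, Z), giving (2, 5).
Sequential outcome (T, Y) differs from the Nash profile (B, Z).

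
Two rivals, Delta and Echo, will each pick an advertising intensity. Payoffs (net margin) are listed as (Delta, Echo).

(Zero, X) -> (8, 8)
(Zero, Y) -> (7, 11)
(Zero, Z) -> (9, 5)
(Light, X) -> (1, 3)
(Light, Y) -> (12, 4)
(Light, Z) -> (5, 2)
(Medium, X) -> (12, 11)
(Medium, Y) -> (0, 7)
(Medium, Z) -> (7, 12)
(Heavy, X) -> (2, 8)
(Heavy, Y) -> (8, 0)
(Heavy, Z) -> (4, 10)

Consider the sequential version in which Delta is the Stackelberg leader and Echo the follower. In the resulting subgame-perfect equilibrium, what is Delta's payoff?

Solve by backward induction (Delta leads).
- Zero: Echo compares 8, 11, 5 and picks Y; Delta would get 7.
- Light: Echo compares 3, 4, 2 and picks Y; Delta would get 12.
- Medium: Echo compares 11, 7, 12 and picks Z; Delta would get 7.
- Heavy: Echo compares 8, 0, 10 and picks Z; Delta would get 4.
Delta's induced payoffs are 7, 12, 7, 4, so Delta commits to Light. Subgame-perfect outcome: (Light, Y) with payoffs (12, 4).

12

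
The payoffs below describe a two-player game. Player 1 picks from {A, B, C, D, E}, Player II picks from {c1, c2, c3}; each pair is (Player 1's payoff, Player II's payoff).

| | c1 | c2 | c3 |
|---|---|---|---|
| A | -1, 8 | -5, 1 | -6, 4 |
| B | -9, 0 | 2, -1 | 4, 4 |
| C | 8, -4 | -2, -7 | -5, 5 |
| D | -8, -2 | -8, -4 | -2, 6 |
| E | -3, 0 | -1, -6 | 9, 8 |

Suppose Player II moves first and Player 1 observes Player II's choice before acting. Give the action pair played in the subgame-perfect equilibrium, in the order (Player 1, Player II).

(E, c3)

Player 1 best-responds to each possible Player II move:
- c1: BR = C, leader payoff -4.
- c2: BR = B, leader payoff -1.
- c3: BR = E, leader payoff 8.
Player II's induced payoffs are -4, -1, 8, so Player II commits to c3. Subgame-perfect outcome: (E, c3) with payoffs (9, 8).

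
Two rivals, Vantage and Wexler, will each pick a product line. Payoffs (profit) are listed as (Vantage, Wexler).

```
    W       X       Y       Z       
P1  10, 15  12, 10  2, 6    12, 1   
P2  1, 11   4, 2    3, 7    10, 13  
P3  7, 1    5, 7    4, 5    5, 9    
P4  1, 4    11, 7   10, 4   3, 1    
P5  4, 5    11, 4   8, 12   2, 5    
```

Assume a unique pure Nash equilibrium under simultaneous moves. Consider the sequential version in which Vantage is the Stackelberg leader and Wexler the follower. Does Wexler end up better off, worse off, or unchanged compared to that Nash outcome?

worse off

Solve by backward induction (Vantage leads).
- P1: Wexler compares 15, 10, 6, 1 and picks W; Vantage would get 10.
- P2: Wexler compares 11, 2, 7, 13 and picks Z; Vantage would get 10.
- P3: Wexler compares 1, 7, 5, 9 and picks Z; Vantage would get 5.
- P4: Wexler compares 4, 7, 4, 1 and picks X; Vantage would get 11.
- P5: Wexler compares 5, 4, 12, 5 and picks Y; Vantage would get 8.
Maximizing over 10, 10, 5, 11, 8, Vantage chooses P4. Subgame-perfect outcome: (P4, X) with payoffs (11, 7).
Under simultaneous play:
Vantage's best replies: W→P1; X→P1; Y→P4; Z→P1.
Wexler's best replies: P1→W; P2→Z; P3→Z; P4→X; P5→Y.
Only (P1, W) has each player best-responding; Nash payoffs (10, 15).
Wexler earns 7 sequentially versus 15 at the Nash outcome: worse off.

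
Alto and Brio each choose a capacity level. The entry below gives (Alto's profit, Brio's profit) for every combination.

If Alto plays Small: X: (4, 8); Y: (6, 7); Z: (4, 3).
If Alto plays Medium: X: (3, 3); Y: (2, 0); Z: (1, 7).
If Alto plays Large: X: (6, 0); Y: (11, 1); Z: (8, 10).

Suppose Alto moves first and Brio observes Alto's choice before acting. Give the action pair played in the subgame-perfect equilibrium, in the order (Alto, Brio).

Work backward from Brio's decision.
- Small → Brio plays X (best of 8, 7, 3); Alto gets 4.
- Medium → Brio plays Z (best of 3, 0, 7); Alto gets 1.
- Large → Brio plays Z (best of 0, 1, 10); Alto gets 8.
Among 4, 1, 8, the best is 8 at Large. Subgame-perfect outcome: (Large, Z) with payoffs (8, 10).

(Large, Z)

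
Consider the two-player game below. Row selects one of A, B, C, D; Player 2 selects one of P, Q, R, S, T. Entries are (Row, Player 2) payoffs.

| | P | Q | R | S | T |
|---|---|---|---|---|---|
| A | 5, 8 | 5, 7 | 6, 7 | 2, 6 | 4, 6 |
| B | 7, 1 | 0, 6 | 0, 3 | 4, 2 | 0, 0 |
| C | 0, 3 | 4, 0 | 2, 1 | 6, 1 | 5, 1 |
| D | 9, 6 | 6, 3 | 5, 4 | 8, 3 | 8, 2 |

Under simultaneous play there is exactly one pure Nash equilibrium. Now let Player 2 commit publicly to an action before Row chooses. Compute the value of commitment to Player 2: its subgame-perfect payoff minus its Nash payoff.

Backward induction with Player 2 moving first.
- P: BR = D, leader payoff 6.
- Q: BR = D, leader payoff 3.
- R: BR = A, leader payoff 7.
- S: BR = D, leader payoff 3.
- T: BR = D, leader payoff 2.
Among 6, 3, 7, 3, 2, the best is 7 at R. Subgame-perfect outcome: (A, R) with payoffs (6, 7).
Now find the simultaneous Nash equilibrium.
Row's best replies: P→D; Q→D; R→A; S→D; T→D.
Player 2's best replies: A→P; B→Q; C→P; D→P.
The unique mutual best reply is (D, P), giving (9, 6).
Player 2's commitment gain: 7 − 6 = 1.

1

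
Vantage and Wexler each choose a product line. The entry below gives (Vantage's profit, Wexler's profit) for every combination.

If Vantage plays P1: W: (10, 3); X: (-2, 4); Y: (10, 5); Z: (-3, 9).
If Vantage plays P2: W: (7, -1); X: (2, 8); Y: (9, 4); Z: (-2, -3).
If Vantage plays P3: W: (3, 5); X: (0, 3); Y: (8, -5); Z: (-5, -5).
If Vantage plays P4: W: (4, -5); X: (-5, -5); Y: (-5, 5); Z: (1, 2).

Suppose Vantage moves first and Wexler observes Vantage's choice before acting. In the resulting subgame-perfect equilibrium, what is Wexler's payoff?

5

Solve by backward induction (Vantage leads).
- P1: BR = Z, leader payoff -3.
- P2: BR = X, leader payoff 2.
- P3: BR = W, leader payoff 3.
- P4: BR = Y, leader payoff -5.
Maximizing over -3, 2, 3, -5, Vantage chooses P3. Subgame-perfect outcome: (P3, W) with payoffs (3, 5).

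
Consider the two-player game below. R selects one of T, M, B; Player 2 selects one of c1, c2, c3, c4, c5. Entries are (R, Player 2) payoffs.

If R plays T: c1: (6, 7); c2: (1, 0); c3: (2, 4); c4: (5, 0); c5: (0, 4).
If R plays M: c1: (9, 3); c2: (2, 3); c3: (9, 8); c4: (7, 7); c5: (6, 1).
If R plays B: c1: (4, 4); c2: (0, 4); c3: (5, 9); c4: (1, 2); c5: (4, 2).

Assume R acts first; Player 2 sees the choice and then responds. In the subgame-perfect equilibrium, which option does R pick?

M

Player 2 best-responds to each possible R move:
- T: BR = c1, leader payoff 6.
- M: BR = c3, leader payoff 9.
- B: BR = c3, leader payoff 5.
R's induced payoffs are 6, 9, 5, so R commits to M. Subgame-perfect outcome: (M, c3) with payoffs (9, 8).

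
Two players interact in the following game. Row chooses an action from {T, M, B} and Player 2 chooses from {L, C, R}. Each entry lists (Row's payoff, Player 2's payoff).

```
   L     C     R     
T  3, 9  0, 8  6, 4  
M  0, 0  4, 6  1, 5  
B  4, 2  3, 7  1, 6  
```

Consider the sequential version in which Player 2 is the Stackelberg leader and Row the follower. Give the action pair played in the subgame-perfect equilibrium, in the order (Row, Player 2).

Work backward from Row's decision.
- L: Row compares 3, 0, 4 and picks B; Player 2 would get 2.
- C: Row compares 0, 4, 3 and picks M; Player 2 would get 6.
- R: Row compares 6, 1, 1 and picks T; Player 2 would get 4.
Among 2, 6, 4, the best is 6 at C. Subgame-perfect outcome: (M, C) with payoffs (4, 6).

(M, C)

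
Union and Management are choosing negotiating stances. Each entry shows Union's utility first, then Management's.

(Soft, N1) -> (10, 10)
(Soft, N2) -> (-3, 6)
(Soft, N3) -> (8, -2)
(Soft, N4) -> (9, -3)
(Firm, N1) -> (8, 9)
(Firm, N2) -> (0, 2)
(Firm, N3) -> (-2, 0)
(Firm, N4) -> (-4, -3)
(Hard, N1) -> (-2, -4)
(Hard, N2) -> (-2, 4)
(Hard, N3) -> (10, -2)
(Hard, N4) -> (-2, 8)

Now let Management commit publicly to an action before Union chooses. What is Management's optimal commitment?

N1

Work backward from Union's decision.
- N1 → Union plays Soft (best of 10, 8, -2); Management gets 10.
- N2 → Union plays Firm (best of -3, 0, -2); Management gets 2.
- N3 → Union plays Hard (best of 8, -2, 10); Management gets -2.
- N4 → Union plays Soft (best of 9, -4, -2); Management gets -3.
Maximizing over 10, 2, -2, -3, Management chooses N1. Subgame-perfect outcome: (Soft, N1) with payoffs (10, 10).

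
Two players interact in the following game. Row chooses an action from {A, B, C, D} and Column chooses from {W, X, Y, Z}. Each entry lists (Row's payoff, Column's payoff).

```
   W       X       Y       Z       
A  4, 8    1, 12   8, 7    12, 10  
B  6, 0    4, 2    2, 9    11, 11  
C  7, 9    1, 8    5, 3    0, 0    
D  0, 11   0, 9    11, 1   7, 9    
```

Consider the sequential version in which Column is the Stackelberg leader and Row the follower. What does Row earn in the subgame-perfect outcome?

Row best-responds to each possible Column move:
- W: BR = C, leader payoff 9.
- X: BR = B, leader payoff 2.
- Y: BR = D, leader payoff 1.
- Z: BR = A, leader payoff 10.
Among 9, 2, 1, 10, the best is 10 at Z. Subgame-perfect outcome: (A, Z) with payoffs (12, 10).

12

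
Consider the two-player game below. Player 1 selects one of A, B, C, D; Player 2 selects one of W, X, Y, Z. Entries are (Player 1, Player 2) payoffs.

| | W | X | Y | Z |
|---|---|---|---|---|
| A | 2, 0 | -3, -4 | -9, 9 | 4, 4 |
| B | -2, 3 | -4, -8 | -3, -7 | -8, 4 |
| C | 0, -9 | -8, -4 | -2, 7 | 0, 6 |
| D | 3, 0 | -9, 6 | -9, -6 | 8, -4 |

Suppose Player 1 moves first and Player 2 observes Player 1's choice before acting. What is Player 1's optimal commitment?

Player 2 best-responds to each possible Player 1 move:
- A: BR = Y, leader payoff -9.
- B: BR = Z, leader payoff -8.
- C: BR = Y, leader payoff -2.
- D: BR = X, leader payoff -9.
Among -9, -8, -2, -9, the best is -2 at C. Subgame-perfect outcome: (C, Y) with payoffs (-2, 7).

C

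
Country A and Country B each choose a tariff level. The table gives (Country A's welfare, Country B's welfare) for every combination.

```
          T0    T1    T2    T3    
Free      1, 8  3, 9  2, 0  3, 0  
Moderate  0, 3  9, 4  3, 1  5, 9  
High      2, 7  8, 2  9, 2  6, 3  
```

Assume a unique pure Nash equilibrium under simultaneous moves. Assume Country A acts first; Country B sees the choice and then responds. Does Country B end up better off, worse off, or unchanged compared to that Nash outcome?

better off

Solve by backward induction (Country A leads).
- Free → Country B plays T1 (best of 8, 9, 0, 0); Country A gets 3.
- Moderate → Country B plays T3 (best of 3, 4, 1, 9); Country A gets 5.
- High → Country B plays T0 (best of 7, 2, 2, 3); Country A gets 2.
Maximizing over 3, 5, 2, Country A chooses Moderate. Subgame-perfect outcome: (Moderate, T3) with payoffs (5, 9).
For the simultaneous game, intersect best replies.
Country A's best replies: T0→High; T1→Moderate; T2→High; T3→High.
Country B's best replies: Free→T1; Moderate→T3; High→T0.
Only (High, T0) has each player best-responding; Nash payoffs (2, 7).
Country B earns 9 sequentially versus 7 at the Nash outcome: better off.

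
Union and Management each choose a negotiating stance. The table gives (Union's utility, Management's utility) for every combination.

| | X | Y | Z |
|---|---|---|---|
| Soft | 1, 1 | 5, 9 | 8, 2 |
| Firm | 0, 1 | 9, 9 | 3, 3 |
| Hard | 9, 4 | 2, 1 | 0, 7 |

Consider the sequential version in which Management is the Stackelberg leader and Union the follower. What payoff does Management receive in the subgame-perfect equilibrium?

Solve by backward induction (Management leads).
- X: Union compares 1, 0, 9 and picks Hard; Management would get 4.
- Y: Union compares 5, 9, 2 and picks Firm; Management would get 9.
- Z: Union compares 8, 3, 0 and picks Soft; Management would get 2.
Among 4, 9, 2, the best is 9 at Y. Subgame-perfect outcome: (Firm, Y) with payoffs (9, 9).

9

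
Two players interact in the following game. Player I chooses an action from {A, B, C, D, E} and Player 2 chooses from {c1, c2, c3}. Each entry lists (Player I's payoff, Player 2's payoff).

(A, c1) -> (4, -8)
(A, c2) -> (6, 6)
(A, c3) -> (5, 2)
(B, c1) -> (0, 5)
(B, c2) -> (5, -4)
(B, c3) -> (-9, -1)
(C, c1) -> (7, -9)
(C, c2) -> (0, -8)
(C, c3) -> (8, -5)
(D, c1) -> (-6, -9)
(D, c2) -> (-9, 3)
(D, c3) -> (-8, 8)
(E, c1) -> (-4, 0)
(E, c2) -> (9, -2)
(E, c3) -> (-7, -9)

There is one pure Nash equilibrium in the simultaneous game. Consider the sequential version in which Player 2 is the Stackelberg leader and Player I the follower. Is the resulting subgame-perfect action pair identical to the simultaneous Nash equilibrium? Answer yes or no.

no

Player I best-responds to each possible Player 2 move:
- c1 → Player I plays C (best of 4, 0, 7, -6, -4); Player 2 gets -9.
- c2 → Player I plays E (best of 6, 5, 0, -9, 9); Player 2 gets -2.
- c3 → Player I plays C (best of 5, -9, 8, -8, -7); Player 2 gets -5.
Maximizing over -9, -2, -5, Player 2 chooses c2. Subgame-perfect outcome: (E, c2) with payoffs (9, -2).
For the simultaneous game, intersect best replies.
Player I's best replies: c1→C; c2→E; c3→C.
Player 2's best replies: A→c2; B→c1; C→c3; D→c3; E→c1.
Only (C, c3) has each player best-responding; Nash payoffs (8, -5).
Sequential outcome (E, c2) differs from the Nash profile (C, c3).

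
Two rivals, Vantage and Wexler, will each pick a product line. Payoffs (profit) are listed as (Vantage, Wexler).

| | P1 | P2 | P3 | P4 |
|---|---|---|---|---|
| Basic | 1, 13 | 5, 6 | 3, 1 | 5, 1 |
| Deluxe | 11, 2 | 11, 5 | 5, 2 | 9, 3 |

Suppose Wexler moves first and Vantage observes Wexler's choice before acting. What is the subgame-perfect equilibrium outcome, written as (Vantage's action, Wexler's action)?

(Deluxe, P2)

Work backward from Vantage's decision.
- P1: BR = Deluxe, leader payoff 2.
- P2: BR = Deluxe, leader payoff 5.
- P3: BR = Deluxe, leader payoff 2.
- P4: BR = Deluxe, leader payoff 3.
Maximizing over 2, 5, 2, 3, Wexler chooses P2. Subgame-perfect outcome: (Deluxe, P2) with payoffs (11, 5).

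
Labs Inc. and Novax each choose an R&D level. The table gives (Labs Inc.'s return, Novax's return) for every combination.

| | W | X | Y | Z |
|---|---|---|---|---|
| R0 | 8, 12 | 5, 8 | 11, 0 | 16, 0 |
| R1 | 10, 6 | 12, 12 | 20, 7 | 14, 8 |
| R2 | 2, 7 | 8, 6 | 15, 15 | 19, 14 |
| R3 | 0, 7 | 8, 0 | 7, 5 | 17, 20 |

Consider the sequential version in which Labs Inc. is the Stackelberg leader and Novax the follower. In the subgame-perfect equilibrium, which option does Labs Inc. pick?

Work backward from Novax's decision.
- R0 → Novax plays W (best of 12, 8, 0, 0); Labs Inc. gets 8.
- R1 → Novax plays X (best of 6, 12, 7, 8); Labs Inc. gets 12.
- R2 → Novax plays Y (best of 7, 6, 15, 14); Labs Inc. gets 15.
- R3 → Novax plays Z (best of 7, 0, 5, 20); Labs Inc. gets 17.
Maximizing over 8, 12, 15, 17, Labs Inc. chooses R3. Subgame-perfect outcome: (R3, Z) with payoffs (17, 20).

R3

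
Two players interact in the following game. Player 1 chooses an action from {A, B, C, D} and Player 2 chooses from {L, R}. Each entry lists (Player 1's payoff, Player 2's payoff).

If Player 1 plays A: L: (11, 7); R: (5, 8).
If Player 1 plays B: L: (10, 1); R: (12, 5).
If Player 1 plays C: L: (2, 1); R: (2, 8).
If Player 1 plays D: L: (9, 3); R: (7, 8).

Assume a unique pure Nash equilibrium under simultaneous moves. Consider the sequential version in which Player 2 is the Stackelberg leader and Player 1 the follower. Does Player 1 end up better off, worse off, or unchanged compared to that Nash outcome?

Backward induction with Player 2 moving first.
- L → Player 1 plays A (best of 11, 10, 2, 9); Player 2 gets 7.
- R → Player 1 plays B (best of 5, 12, 2, 7); Player 2 gets 5.
Player 2's induced payoffs are 7, 5, so Player 2 commits to L. Subgame-perfect outcome: (A, L) with payoffs (11, 7).
Under simultaneous play:
Player 1's best replies: L→A; R→B.
Player 2's best replies: A→R; B→R; C→R; D→R.
The unique mutual best reply is (B, R), giving (12, 5).
Player 1 earns 11 sequentially versus 12 at the Nash outcome: worse off.

worse off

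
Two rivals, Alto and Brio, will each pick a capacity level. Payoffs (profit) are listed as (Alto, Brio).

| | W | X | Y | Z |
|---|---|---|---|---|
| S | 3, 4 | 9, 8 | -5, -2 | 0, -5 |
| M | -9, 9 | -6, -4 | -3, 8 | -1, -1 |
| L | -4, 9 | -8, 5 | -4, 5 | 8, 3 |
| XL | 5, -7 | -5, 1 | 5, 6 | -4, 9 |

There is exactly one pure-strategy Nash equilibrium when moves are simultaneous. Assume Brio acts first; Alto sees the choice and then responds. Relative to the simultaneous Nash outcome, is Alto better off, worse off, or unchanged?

Solve by backward induction (Brio leads).
- W: BR = XL, leader payoff -7.
- X: BR = S, leader payoff 8.
- Y: BR = XL, leader payoff 6.
- Z: BR = L, leader payoff 3.
Among -7, 8, 6, 3, the best is 8 at X. Subgame-perfect outcome: (S, X) with payoffs (9, 8).
For the simultaneous game, intersect best replies.
Alto's best replies: W→XL; X→S; Y→XL; Z→L.
Brio's best replies: S→X; M→W; L→W; XL→Z.
The unique mutual best reply is (S, X), giving (9, 8).
Alto earns 9 sequentially versus 9 at the Nash outcome: unchanged.

unchanged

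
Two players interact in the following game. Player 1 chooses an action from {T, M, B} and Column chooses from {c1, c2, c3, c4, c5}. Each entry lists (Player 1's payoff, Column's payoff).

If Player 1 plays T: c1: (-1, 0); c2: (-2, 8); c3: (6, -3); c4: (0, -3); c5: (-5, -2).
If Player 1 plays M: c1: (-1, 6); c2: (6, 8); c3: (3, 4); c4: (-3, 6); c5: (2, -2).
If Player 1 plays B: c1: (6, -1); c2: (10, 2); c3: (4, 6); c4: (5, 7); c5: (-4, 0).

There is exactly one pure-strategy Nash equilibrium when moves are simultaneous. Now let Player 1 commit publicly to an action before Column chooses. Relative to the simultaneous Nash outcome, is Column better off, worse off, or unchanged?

Column best-responds to each possible Player 1 move:
- T → Column plays c2 (best of 0, 8, -3, -3, -2); Player 1 gets -2.
- M → Column plays c2 (best of 6, 8, 4, 6, -2); Player 1 gets 6.
- B → Column plays c4 (best of -1, 2, 6, 7, 0); Player 1 gets 5.
Among -2, 6, 5, the best is 6 at M. Subgame-perfect outcome: (M, c2) with payoffs (6, 8).
Now find the simultaneous Nash equilibrium.
Player 1's best replies: c1→B; c2→B; c3→T; c4→B; c5→M.
Column's best replies: T→c2; M→c2; B→c4.
Only (B, c4) has each player best-responding; Nash payoffs (5, 7).
Column earns 8 sequentially versus 7 at the Nash outcome: better off.

better off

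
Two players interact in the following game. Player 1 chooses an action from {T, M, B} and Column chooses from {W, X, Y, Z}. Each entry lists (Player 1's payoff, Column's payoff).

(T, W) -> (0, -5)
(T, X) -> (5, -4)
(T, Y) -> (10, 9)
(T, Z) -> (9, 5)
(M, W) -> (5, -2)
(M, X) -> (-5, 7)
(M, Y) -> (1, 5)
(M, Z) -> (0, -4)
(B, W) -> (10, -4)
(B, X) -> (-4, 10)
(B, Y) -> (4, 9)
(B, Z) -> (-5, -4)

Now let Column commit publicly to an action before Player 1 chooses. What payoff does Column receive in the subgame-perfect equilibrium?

9

Backward induction with Column moving first.
- W → Player 1 plays B (best of 0, 5, 10); Column gets -4.
- X → Player 1 plays T (best of 5, -5, -4); Column gets -4.
- Y → Player 1 plays T (best of 10, 1, 4); Column gets 9.
- Z → Player 1 plays T (best of 9, 0, -5); Column gets 5.
Maximizing over -4, -4, 9, 5, Column chooses Y. Subgame-perfect outcome: (T, Y) with payoffs (10, 9).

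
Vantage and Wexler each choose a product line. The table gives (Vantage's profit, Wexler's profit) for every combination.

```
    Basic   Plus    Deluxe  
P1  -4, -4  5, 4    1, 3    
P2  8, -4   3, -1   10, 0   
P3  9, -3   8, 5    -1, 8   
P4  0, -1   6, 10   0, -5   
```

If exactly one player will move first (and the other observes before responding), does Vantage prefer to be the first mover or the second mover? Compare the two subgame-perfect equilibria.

first

If Vantage leads: Wexler's best replies are P1→Plus, P2→Deluxe, P3→Deluxe, P4→Plus; Vantage's induced payoffs 5, 10, -1, 6; outcome (P2, Deluxe), payoffs (10, 0).
If Wexler leads: Vantage's best replies are Basic→P3, Plus→P3, Deluxe→P2; Wexler's induced payoffs -3, 5, 0; outcome (P3, Plus), payoffs (8, 5).
Vantage gets 10 moving first and 8 moving second, so Vantage prefers to move first.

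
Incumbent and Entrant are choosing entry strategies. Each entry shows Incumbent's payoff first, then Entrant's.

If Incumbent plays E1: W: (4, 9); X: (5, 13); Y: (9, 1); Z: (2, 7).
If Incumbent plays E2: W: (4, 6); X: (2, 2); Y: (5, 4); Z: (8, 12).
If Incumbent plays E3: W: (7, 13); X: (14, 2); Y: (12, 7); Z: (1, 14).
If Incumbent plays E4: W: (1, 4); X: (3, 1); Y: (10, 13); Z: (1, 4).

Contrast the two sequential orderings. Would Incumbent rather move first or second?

first

If Incumbent leads: Entrant's best replies are E1→X, E2→Z, E3→Z, E4→Y; Incumbent's induced payoffs 5, 8, 1, 10; outcome (E4, Y), payoffs (10, 13).
If Entrant leads: Incumbent's best replies are W→E3, X→E3, Y→E3, Z→E2; Entrant's induced payoffs 13, 2, 7, 12; outcome (E3, W), payoffs (7, 13).
Incumbent gets 10 moving first and 7 moving second, so Incumbent prefers to move first.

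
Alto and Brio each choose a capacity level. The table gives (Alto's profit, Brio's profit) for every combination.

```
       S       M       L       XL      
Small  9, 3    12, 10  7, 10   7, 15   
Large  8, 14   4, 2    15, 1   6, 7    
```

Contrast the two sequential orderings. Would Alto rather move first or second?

If Alto leads: Brio's best replies are Small→XL, Large→S; Alto's induced payoffs 7, 8; outcome (Large, S), payoffs (8, 14).
If Brio leads: Alto's best replies are S→Small, M→Small, L→Large, XL→Small; Brio's induced payoffs 3, 10, 1, 15; outcome (Small, XL), payoffs (7, 15).
Alto gets 8 moving first and 7 moving second, so Alto prefers to move first.

first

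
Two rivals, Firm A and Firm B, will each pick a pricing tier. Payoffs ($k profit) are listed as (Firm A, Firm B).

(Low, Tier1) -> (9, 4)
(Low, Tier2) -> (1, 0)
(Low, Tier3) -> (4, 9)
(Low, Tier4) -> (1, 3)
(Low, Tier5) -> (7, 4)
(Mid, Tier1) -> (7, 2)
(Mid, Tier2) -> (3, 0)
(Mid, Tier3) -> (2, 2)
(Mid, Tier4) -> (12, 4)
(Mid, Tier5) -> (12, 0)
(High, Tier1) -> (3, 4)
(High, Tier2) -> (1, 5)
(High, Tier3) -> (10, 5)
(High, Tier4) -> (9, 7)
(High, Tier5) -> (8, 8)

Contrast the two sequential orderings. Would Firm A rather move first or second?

If Firm A leads: Firm B's best replies are Low→Tier3, Mid→Tier4, High→Tier5; Firm A's induced payoffs 4, 12, 8; outcome (Mid, Tier4), payoffs (12, 4).
If Firm B leads: Firm A's best replies are Tier1→Low, Tier2→Mid, Tier3→High, Tier4→Mid, Tier5→Mid; Firm B's induced payoffs 4, 0, 5, 4, 0; outcome (High, Tier3), payoffs (10, 5).
Firm A gets 12 moving first and 10 moving second, so Firm A prefers to move first.

first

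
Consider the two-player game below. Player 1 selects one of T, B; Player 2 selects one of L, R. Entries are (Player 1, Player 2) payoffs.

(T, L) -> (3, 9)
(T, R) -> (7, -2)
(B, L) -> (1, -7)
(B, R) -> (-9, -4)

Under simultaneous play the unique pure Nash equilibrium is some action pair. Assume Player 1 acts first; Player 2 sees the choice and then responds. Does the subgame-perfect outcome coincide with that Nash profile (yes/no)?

yes

Player 2 best-responds to each possible Player 1 move:
- T: Player 2 compares 9, -2 and picks L; Player 1 would get 3.
- B: Player 2 compares -7, -4 and picks R; Player 1 would get -9.
Player 1's induced payoffs are 3, -9, so Player 1 commits to T. Subgame-perfect outcome: (T, L) with payoffs (3, 9).
For the simultaneous game, intersect best replies.
Player 1's best replies: L→T; R→T.
Player 2's best replies: T→L; B→R.
The unique mutual best reply is (T, L), giving (3, 9).
Sequential outcome (T, L) coincides with the Nash profile (T, L).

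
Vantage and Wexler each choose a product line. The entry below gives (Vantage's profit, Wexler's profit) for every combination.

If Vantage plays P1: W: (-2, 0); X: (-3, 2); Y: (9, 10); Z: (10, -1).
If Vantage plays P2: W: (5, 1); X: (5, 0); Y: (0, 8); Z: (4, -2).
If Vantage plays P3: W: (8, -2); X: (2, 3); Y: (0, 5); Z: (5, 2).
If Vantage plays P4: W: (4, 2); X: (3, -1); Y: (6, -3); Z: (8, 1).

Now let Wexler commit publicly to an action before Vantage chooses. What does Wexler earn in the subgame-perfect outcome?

10

Work backward from Vantage's decision.
- W: Vantage compares -2, 5, 8, 4 and picks P3; Wexler would get -2.
- X: Vantage compares -3, 5, 2, 3 and picks P2; Wexler would get 0.
- Y: Vantage compares 9, 0, 0, 6 and picks P1; Wexler would get 10.
- Z: Vantage compares 10, 4, 5, 8 and picks P1; Wexler would get -1.
Among -2, 0, 10, -1, the best is 10 at Y. Subgame-perfect outcome: (P1, Y) with payoffs (9, 10).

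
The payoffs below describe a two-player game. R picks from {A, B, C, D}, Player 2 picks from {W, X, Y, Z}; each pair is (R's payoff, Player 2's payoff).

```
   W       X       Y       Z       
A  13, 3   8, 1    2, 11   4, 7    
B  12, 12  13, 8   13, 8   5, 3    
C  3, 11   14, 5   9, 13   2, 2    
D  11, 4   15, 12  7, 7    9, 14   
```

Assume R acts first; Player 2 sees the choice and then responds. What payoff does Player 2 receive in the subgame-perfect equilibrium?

Player 2 best-responds to each possible R move:
- A: BR = Y, leader payoff 2.
- B: BR = W, leader payoff 12.
- C: BR = Y, leader payoff 9.
- D: BR = Z, leader payoff 9.
Maximizing over 2, 12, 9, 9, R chooses B. Subgame-perfect outcome: (B, W) with payoffs (12, 12).

12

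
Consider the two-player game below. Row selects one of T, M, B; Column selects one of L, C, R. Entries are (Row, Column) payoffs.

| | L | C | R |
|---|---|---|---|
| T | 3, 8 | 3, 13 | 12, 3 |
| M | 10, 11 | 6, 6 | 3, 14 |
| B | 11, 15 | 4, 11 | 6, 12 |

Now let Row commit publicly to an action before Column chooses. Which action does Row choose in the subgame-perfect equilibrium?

B

Column best-responds to each possible Row move:
- T: Column compares 8, 13, 3 and picks C; Row would get 3.
- M: Column compares 11, 6, 14 and picks R; Row would get 3.
- B: Column compares 15, 11, 12 and picks L; Row would get 11.
Maximizing over 3, 3, 11, Row chooses B. Subgame-perfect outcome: (B, L) with payoffs (11, 15).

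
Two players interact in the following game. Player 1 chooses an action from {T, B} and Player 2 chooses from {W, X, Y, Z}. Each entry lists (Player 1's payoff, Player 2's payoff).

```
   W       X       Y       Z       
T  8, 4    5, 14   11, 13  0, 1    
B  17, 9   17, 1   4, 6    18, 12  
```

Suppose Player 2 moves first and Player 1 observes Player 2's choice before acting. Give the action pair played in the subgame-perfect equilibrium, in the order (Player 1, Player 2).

Work backward from Player 1's decision.
- W: Player 1 compares 8, 17 and picks B; Player 2 would get 9.
- X: Player 1 compares 5, 17 and picks B; Player 2 would get 1.
- Y: Player 1 compares 11, 4 and picks T; Player 2 would get 13.
- Z: Player 1 compares 0, 18 and picks B; Player 2 would get 12.
Player 2's induced payoffs are 9, 1, 13, 12, so Player 2 commits to Y. Subgame-perfect outcome: (T, Y) with payoffs (11, 13).

(T, Y)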